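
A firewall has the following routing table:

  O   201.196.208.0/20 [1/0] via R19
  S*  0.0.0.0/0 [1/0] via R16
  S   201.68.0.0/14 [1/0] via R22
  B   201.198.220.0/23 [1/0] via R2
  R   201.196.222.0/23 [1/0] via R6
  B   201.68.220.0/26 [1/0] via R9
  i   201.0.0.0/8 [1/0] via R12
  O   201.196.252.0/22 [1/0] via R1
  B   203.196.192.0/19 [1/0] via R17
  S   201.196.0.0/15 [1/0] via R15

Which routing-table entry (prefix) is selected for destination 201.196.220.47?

201.196.208.0/20

Entries matching 201.196.220.47:
  0.0.0.0/0 (default, matches everything)
  201.0.0.0/8 (201.0.0.0 - 201.255.255.255)
  201.196.0.0/15 (201.196.0.0 - 201.197.255.255)
  201.196.208.0/20 (201.196.208.0 - 201.196.223.255)
Most specific is 201.196.208.0/20.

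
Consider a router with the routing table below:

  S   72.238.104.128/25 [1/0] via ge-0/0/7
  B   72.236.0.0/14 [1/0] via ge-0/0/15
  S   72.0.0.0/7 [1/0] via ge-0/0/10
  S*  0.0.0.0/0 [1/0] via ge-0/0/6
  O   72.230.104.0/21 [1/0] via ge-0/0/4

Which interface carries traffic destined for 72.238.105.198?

ge-0/0/15

Routes whose prefix contains 72.238.105.198:
  0.0.0.0/0 (default, matches everything) -> ge-0/0/6
  72.0.0.0/7 (72.0.0.0 - 73.255.255.255) -> ge-0/0/10
  72.236.0.0/14 (72.236.0.0 - 72.239.255.255) -> ge-0/0/15
More-specific entries that do NOT match:
  72.238.104.128/25 (72.238.104.128 - 72.238.104.255) does not contain 72.238.105.198
  72.230.104.0/21 (72.230.104.0 - 72.230.111.255) does not contain 72.238.105.198
Longest matching prefix is /14 -> interface ge-0/0/15.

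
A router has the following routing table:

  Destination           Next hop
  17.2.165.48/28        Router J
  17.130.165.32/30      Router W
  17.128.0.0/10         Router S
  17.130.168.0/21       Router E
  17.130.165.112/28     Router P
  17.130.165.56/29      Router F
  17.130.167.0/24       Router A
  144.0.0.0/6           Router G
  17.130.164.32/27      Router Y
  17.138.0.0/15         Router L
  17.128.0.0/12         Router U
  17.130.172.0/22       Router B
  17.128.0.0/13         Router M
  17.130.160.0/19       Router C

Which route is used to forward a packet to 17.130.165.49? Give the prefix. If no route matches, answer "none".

17.130.160.0/19

Entries matching 17.130.165.49:
  17.128.0.0/10 (17.128.0.0 - 17.191.255.255)
  17.128.0.0/12 (17.128.0.0 - 17.143.255.255)
  17.128.0.0/13 (17.128.0.0 - 17.135.255.255)
  17.130.160.0/19 (17.130.160.0 - 17.130.191.255)
Most specific is 17.130.160.0/19.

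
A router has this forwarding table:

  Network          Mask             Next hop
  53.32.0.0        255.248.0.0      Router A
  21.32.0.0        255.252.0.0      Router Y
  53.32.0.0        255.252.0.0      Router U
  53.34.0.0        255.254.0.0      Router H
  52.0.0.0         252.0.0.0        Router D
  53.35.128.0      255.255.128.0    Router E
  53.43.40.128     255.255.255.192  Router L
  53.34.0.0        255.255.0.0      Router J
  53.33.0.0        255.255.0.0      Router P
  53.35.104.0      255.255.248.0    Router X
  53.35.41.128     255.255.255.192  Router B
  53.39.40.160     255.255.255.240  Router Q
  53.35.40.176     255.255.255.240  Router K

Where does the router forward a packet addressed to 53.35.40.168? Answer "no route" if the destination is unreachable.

Router H

Routes whose prefix contains 53.35.40.168:
  52.0.0.0/6 (52.0.0.0 - 55.255.255.255) -> Router D
  53.32.0.0/13 (53.32.0.0 - 53.39.255.255) -> Router A
  53.32.0.0/14 (53.32.0.0 - 53.35.255.255) -> Router U
  53.34.0.0/15 (53.34.0.0 - 53.35.255.255) -> Router H
More-specific entries that do NOT match:
  53.39.40.160/28 (53.39.40.160 - 53.39.40.175) does not contain 53.35.40.168
  53.35.40.176/28 (53.35.40.176 - 53.35.40.191) does not contain 53.35.40.168
  53.43.40.128/26 (53.43.40.128 - 53.43.40.191) does not contain 53.35.40.168
  53.35.41.128/26 (53.35.41.128 - 53.35.41.191) does not contain 53.35.40.168
  53.35.104.0/21 (53.35.104.0 - 53.35.111.255) does not contain 53.35.40.168
  53.35.128.0/17 (53.35.128.0 - 53.35.255.255) does not contain 53.35.40.168
  53.34.0.0/16 (53.34.0.0 - 53.34.255.255) does not contain 53.35.40.168
  53.33.0.0/16 (53.33.0.0 - 53.33.255.255) does not contain 53.35.40.168
Longest matching prefix is /15 -> next hop Router H.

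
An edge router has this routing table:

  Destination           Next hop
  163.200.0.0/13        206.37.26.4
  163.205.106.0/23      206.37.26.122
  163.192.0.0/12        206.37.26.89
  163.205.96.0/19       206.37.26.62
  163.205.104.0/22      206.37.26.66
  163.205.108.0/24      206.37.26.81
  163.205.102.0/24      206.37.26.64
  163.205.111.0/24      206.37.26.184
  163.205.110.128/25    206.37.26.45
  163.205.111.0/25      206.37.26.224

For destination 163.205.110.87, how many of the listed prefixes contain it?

3

Prefixes containing 163.205.110.87:
  163.192.0.0/12 (163.192.0.0 - 163.207.255.255)
  163.200.0.0/13 (163.200.0.0 - 163.207.255.255)
  163.205.96.0/19 (163.205.96.0 - 163.205.127.255)
Total matching entries: 3.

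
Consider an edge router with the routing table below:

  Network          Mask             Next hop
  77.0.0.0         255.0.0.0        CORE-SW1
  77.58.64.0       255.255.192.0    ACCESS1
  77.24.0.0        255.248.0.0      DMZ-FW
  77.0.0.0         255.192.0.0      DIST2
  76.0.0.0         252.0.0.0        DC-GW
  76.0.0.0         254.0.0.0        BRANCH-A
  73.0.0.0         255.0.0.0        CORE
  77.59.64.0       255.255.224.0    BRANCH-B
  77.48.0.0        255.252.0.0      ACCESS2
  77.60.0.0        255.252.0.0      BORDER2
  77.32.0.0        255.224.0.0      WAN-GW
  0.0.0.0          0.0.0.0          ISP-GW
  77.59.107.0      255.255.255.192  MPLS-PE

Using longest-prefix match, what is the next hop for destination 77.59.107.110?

WAN-GW

Routes whose prefix contains 77.59.107.110:
  0.0.0.0/0 (default, matches everything) -> ISP-GW
  76.0.0.0/6 (76.0.0.0 - 79.255.255.255) -> DC-GW
  76.0.0.0/7 (76.0.0.0 - 77.255.255.255) -> BRANCH-A
  77.0.0.0/8 (77.0.0.0 - 77.255.255.255) -> CORE-SW1
  77.0.0.0/10 (77.0.0.0 - 77.63.255.255) -> DIST2
  77.32.0.0/11 (77.32.0.0 - 77.63.255.255) -> WAN-GW
More-specific entries that do NOT match:
  77.59.107.0/26 (77.59.107.0 - 77.59.107.63) does not contain 77.59.107.110
  77.59.64.0/19 (77.59.64.0 - 77.59.95.255) does not contain 77.59.107.110
  77.58.64.0/18 (77.58.64.0 - 77.58.127.255) does not contain 77.59.107.110
  77.48.0.0/14 (77.48.0.0 - 77.51.255.255) does not contain 77.59.107.110
  77.60.0.0/14 (77.60.0.0 - 77.63.255.255) does not contain 77.59.107.110
  77.24.0.0/13 (77.24.0.0 - 77.31.255.255) does not contain 77.59.107.110
Longest matching prefix is /11 -> next hop WAN-GW.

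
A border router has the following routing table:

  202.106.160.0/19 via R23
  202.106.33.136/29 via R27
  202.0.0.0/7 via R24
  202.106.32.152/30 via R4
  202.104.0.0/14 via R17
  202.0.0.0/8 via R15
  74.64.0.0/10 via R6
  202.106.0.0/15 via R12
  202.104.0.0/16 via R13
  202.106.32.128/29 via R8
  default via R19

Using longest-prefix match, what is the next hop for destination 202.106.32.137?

R12

Routes whose prefix contains 202.106.32.137:
  0.0.0.0/0 (default, matches everything) -> R19
  202.0.0.0/7 (202.0.0.0 - 203.255.255.255) -> R24
  202.0.0.0/8 (202.0.0.0 - 202.255.255.255) -> R15
  202.104.0.0/14 (202.104.0.0 - 202.107.255.255) -> R17
  202.106.0.0/15 (202.106.0.0 - 202.107.255.255) -> R12
More-specific entries that do NOT match:
  202.106.32.152/30 (202.106.32.152 - 202.106.32.155) does not contain 202.106.32.137
  202.106.33.136/29 (202.106.33.136 - 202.106.33.143) does not contain 202.106.32.137
  202.106.32.128/29 (202.106.32.128 - 202.106.32.135) does not contain 202.106.32.137
  202.106.160.0/19 (202.106.160.0 - 202.106.191.255) does not contain 202.106.32.137
  202.104.0.0/16 (202.104.0.0 - 202.104.255.255) does not contain 202.106.32.137
Longest matching prefix is /15 -> next hop R12.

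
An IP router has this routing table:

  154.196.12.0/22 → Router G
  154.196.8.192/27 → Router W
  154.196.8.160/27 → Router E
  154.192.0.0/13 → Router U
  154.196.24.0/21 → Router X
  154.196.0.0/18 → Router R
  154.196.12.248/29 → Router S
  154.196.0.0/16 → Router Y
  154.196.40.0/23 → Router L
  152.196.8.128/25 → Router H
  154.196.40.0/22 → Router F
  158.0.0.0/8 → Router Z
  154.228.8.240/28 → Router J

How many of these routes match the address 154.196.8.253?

3

Prefixes containing 154.196.8.253:
  154.192.0.0/13 (154.192.0.0 - 154.199.255.255)
  154.196.0.0/16 (154.196.0.0 - 154.196.255.255)
  154.196.0.0/18 (154.196.0.0 - 154.196.63.255)
Total matching entries: 3.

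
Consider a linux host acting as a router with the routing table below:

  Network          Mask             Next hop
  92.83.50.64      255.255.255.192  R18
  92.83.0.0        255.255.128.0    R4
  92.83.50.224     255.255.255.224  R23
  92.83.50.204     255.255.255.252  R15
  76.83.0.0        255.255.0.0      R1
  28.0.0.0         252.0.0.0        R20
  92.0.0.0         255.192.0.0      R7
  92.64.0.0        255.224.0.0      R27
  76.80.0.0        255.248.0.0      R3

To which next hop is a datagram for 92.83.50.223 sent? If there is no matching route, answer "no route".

R4

Routes whose prefix contains 92.83.50.223:
  92.64.0.0/11 (92.64.0.0 - 92.95.255.255) -> R27
  92.83.0.0/17 (92.83.0.0 - 92.83.127.255) -> R4
More-specific entries that do NOT match:
  92.83.50.204/30 (92.83.50.204 - 92.83.50.207) does not contain 92.83.50.223
  92.83.50.224/27 (92.83.50.224 - 92.83.50.255) does not contain 92.83.50.223
  92.83.50.64/26 (92.83.50.64 - 92.83.50.127) does not contain 92.83.50.223
Longest matching prefix is /17 -> next hop R4.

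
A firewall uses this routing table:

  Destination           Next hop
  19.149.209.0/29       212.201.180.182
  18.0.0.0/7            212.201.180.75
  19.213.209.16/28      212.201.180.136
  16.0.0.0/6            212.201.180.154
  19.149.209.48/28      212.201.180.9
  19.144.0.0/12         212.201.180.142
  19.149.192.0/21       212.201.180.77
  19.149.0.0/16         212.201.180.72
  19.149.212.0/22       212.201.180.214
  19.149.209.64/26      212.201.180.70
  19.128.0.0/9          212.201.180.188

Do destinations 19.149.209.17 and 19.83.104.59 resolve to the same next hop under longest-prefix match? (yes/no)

no

19.149.209.17: longest match 19.149.0.0/16 -> 212.201.180.72
19.83.104.59: longest match 18.0.0.0/7 -> 212.201.180.75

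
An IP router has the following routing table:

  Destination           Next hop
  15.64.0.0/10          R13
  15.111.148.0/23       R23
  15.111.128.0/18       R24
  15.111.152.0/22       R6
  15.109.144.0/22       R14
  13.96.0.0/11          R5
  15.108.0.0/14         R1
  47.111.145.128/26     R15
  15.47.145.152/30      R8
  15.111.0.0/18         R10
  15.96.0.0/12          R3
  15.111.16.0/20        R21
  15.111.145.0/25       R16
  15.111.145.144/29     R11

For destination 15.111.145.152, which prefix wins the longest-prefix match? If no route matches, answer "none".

15.111.128.0/18

Entries matching 15.111.145.152:
  15.64.0.0/10 (15.64.0.0 - 15.127.255.255)
  15.96.0.0/12 (15.96.0.0 - 15.111.255.255)
  15.108.0.0/14 (15.108.0.0 - 15.111.255.255)
  15.111.128.0/18 (15.111.128.0 - 15.111.191.255)
Most specific is 15.111.128.0/18.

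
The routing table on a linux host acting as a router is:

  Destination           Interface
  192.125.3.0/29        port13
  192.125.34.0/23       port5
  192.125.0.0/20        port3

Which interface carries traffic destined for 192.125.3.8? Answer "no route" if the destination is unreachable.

Routes whose prefix contains 192.125.3.8:
  192.125.0.0/20 (192.125.0.0 - 192.125.15.255) -> port3
More-specific entries that do NOT match:
  192.125.3.0/29 (192.125.3.0 - 192.125.3.7) does not contain 192.125.3.8
  192.125.34.0/23 (192.125.34.0 - 192.125.35.255) does not contain 192.125.3.8
Longest matching prefix is /20 -> interface port3.

port3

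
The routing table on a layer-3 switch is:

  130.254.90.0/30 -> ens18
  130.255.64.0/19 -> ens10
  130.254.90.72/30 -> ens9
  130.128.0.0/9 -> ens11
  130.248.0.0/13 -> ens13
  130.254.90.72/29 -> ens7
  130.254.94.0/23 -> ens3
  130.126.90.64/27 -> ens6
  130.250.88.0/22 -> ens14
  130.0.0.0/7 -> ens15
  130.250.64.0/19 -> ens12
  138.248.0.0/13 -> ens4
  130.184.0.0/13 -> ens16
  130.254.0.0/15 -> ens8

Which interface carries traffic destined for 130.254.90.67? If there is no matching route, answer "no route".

ens8

Routes whose prefix contains 130.254.90.67:
  130.0.0.0/7 (130.0.0.0 - 131.255.255.255) -> ens15
  130.128.0.0/9 (130.128.0.0 - 130.255.255.255) -> ens11
  130.248.0.0/13 (130.248.0.0 - 130.255.255.255) -> ens13
  130.254.0.0/15 (130.254.0.0 - 130.255.255.255) -> ens8
More-specific entries that do NOT match:
  130.254.90.0/30 (130.254.90.0 - 130.254.90.3) does not contain 130.254.90.67
  130.254.90.72/30 (130.254.90.72 - 130.254.90.75) does not contain 130.254.90.67
  130.254.90.72/29 (130.254.90.72 - 130.254.90.79) does not contain 130.254.90.67
  130.126.90.64/27 (130.126.90.64 - 130.126.90.95) does not contain 130.254.90.67
  130.254.94.0/23 (130.254.94.0 - 130.254.95.255) does not contain 130.254.90.67
  130.250.88.0/22 (130.250.88.0 - 130.250.91.255) does not contain 130.254.90.67
  130.255.64.0/19 (130.255.64.0 - 130.255.95.255) does not contain 130.254.90.67
  130.250.64.0/19 (130.250.64.0 - 130.250.95.255) does not contain 130.254.90.67
Longest matching prefix is /15 -> interface ens8.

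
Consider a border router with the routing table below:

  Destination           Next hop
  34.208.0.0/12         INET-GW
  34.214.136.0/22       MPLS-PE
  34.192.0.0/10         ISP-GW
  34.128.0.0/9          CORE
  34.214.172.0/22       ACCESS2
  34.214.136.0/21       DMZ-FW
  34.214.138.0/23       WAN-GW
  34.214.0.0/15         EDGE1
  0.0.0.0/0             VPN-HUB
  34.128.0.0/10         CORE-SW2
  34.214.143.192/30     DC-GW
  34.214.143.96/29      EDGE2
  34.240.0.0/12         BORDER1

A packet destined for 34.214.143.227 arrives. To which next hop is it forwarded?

Routes whose prefix contains 34.214.143.227:
  0.0.0.0/0 (default, matches everything) -> VPN-HUB
  34.128.0.0/9 (34.128.0.0 - 34.255.255.255) -> CORE
  34.192.0.0/10 (34.192.0.0 - 34.255.255.255) -> ISP-GW
  34.208.0.0/12 (34.208.0.0 - 34.223.255.255) -> INET-GW
  34.214.0.0/15 (34.214.0.0 - 34.215.255.255) -> EDGE1
  34.214.136.0/21 (34.214.136.0 - 34.214.143.255) -> DMZ-FW
More-specific entries that do NOT match:
  34.214.143.192/30 (34.214.143.192 - 34.214.143.195) does not contain 34.214.143.227
  34.214.143.96/29 (34.214.143.96 - 34.214.143.103) does not contain 34.214.143.227
  34.214.138.0/23 (34.214.138.0 - 34.214.139.255) does not contain 34.214.143.227
  34.214.136.0/22 (34.214.136.0 - 34.214.139.255) does not contain 34.214.143.227
  34.214.172.0/22 (34.214.172.0 - 34.214.175.255) does not contain 34.214.143.227
Longest matching prefix is /21 -> next hop DMZ-FW.

DMZ-FW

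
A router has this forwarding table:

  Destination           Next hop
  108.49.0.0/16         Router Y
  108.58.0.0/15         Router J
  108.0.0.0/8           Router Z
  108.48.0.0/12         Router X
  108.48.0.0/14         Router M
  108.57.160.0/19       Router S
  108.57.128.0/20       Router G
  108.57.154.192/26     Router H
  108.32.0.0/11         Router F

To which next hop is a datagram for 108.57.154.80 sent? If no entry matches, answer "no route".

Routes whose prefix contains 108.57.154.80:
  108.0.0.0/8 (108.0.0.0 - 108.255.255.255) -> Router Z
  108.32.0.0/11 (108.32.0.0 - 108.63.255.255) -> Router F
  108.48.0.0/12 (108.48.0.0 - 108.63.255.255) -> Router X
More-specific entries that do NOT match:
  108.57.154.192/26 (108.57.154.192 - 108.57.154.255) does not contain 108.57.154.80
  108.57.128.0/20 (108.57.128.0 - 108.57.143.255) does not contain 108.57.154.80
  108.57.160.0/19 (108.57.160.0 - 108.57.191.255) does not contain 108.57.154.80
  108.49.0.0/16 (108.49.0.0 - 108.49.255.255) does not contain 108.57.154.80
  108.58.0.0/15 (108.58.0.0 - 108.59.255.255) does not contain 108.57.154.80
  108.48.0.0/14 (108.48.0.0 - 108.51.255.255) does not contain 108.57.154.80
Longest matching prefix is /12 -> next hop Router X.

Router X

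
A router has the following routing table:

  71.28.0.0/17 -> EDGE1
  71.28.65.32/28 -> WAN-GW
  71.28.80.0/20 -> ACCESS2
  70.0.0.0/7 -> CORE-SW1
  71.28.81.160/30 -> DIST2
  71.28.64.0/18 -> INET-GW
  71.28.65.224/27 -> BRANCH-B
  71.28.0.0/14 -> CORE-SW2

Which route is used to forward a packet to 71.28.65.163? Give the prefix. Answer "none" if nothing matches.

71.28.64.0/18

Entries matching 71.28.65.163:
  70.0.0.0/7 (70.0.0.0 - 71.255.255.255)
  71.28.0.0/14 (71.28.0.0 - 71.31.255.255)
  71.28.0.0/17 (71.28.0.0 - 71.28.127.255)
  71.28.64.0/18 (71.28.64.0 - 71.28.127.255)
Most specific is 71.28.64.0/18.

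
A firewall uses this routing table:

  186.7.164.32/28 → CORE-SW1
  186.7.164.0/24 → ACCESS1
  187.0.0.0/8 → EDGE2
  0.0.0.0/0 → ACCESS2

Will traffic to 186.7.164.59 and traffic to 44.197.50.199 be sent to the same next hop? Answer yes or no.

no

186.7.164.59: longest match 186.7.164.0/24 -> ACCESS1
44.197.50.199: longest match 0.0.0.0/0 -> ACCESS2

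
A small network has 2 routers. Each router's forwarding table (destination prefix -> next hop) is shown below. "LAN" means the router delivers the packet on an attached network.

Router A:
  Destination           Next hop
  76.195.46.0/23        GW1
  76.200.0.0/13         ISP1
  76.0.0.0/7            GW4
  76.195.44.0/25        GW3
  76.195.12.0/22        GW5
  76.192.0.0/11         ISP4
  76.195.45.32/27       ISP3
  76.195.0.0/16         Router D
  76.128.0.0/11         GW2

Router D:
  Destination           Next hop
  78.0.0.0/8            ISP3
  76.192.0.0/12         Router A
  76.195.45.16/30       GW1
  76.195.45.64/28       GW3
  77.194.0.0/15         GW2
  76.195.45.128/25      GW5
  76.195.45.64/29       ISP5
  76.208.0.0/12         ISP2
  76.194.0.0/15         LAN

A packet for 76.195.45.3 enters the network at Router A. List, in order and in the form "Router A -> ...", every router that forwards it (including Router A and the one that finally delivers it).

Router A -> Router D

At Router A: longest match for 76.195.45.3 is 76.195.0.0/16 -> Router D
At Router D: longest match for 76.195.45.3 is 76.194.0.0/15 -> LAN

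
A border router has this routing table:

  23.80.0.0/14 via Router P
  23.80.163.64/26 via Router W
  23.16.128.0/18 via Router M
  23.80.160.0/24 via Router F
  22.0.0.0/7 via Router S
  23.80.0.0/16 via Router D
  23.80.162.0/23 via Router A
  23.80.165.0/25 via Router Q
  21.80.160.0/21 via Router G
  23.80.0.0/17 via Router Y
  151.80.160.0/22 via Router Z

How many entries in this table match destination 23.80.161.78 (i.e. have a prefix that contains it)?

3

Prefixes containing 23.80.161.78:
  22.0.0.0/7 (22.0.0.0 - 23.255.255.255)
  23.80.0.0/14 (23.80.0.0 - 23.83.255.255)
  23.80.0.0/16 (23.80.0.0 - 23.80.255.255)
Total matching entries: 3.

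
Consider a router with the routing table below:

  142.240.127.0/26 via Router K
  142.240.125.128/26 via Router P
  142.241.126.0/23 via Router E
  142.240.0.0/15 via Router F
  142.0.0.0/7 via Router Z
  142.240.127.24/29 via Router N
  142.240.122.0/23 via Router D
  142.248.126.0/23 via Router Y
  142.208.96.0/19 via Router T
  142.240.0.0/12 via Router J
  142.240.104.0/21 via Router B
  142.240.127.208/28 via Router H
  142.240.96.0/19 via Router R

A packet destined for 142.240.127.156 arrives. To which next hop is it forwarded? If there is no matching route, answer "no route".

Routes whose prefix contains 142.240.127.156:
  142.0.0.0/7 (142.0.0.0 - 143.255.255.255) -> Router Z
  142.240.0.0/12 (142.240.0.0 - 142.255.255.255) -> Router J
  142.240.0.0/15 (142.240.0.0 - 142.241.255.255) -> Router F
  142.240.96.0/19 (142.240.96.0 - 142.240.127.255) -> Router R
More-specific entries that do NOT match:
  142.240.127.24/29 (142.240.127.24 - 142.240.127.31) does not contain 142.240.127.156
  142.240.127.208/28 (142.240.127.208 - 142.240.127.223) does not contain 142.240.127.156
  142.240.127.0/26 (142.240.127.0 - 142.240.127.63) does not contain 142.240.127.156
  142.240.125.128/26 (142.240.125.128 - 142.240.125.191) does not contain 142.240.127.156
  142.241.126.0/23 (142.241.126.0 - 142.241.127.255) does not contain 142.240.127.156
  142.240.122.0/23 (142.240.122.0 - 142.240.123.255) does not contain 142.240.127.156
  142.248.126.0/23 (142.248.126.0 - 142.248.127.255) does not contain 142.240.127.156
  142.240.104.0/21 (142.240.104.0 - 142.240.111.255) does not contain 142.240.127.156
Longest matching prefix is /19 -> next hop Router R.

Router R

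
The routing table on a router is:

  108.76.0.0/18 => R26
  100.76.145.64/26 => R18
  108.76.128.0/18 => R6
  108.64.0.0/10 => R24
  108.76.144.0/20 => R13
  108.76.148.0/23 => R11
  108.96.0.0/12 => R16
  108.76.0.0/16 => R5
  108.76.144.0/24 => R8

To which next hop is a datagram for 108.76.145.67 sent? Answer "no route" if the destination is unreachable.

R13

Routes whose prefix contains 108.76.145.67:
  108.64.0.0/10 (108.64.0.0 - 108.127.255.255) -> R24
  108.76.0.0/16 (108.76.0.0 - 108.76.255.255) -> R5
  108.76.128.0/18 (108.76.128.0 - 108.76.191.255) -> R6
  108.76.144.0/20 (108.76.144.0 - 108.76.159.255) -> R13
More-specific entries that do NOT match:
  100.76.145.64/26 (100.76.145.64 - 100.76.145.127) does not contain 108.76.145.67
  108.76.144.0/24 (108.76.144.0 - 108.76.144.255) does not contain 108.76.145.67
  108.76.148.0/23 (108.76.148.0 - 108.76.149.255) does not contain 108.76.145.67
Longest matching prefix is /20 -> next hop R13.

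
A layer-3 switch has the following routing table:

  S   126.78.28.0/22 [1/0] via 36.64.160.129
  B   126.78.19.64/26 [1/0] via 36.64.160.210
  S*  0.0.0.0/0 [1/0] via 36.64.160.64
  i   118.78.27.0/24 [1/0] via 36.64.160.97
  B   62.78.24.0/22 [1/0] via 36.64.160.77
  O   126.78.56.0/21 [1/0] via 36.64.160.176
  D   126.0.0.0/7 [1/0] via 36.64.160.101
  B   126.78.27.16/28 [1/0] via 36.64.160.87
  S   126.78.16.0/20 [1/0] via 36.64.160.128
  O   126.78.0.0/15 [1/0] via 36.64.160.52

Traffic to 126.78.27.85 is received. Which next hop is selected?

Routes whose prefix contains 126.78.27.85:
  0.0.0.0/0 (default, matches everything) -> 36.64.160.64
  126.0.0.0/7 (126.0.0.0 - 127.255.255.255) -> 36.64.160.101
  126.78.0.0/15 (126.78.0.0 - 126.79.255.255) -> 36.64.160.52
  126.78.16.0/20 (126.78.16.0 - 126.78.31.255) -> 36.64.160.128
More-specific entries that do NOT match:
  126.78.27.16/28 (126.78.27.16 - 126.78.27.31) does not contain 126.78.27.85
  126.78.19.64/26 (126.78.19.64 - 126.78.19.127) does not contain 126.78.27.85
  118.78.27.0/24 (118.78.27.0 - 118.78.27.255) does not contain 126.78.27.85
  126.78.28.0/22 (126.78.28.0 - 126.78.31.255) does not contain 126.78.27.85
  62.78.24.0/22 (62.78.24.0 - 62.78.27.255) does not contain 126.78.27.85
  126.78.56.0/21 (126.78.56.0 - 126.78.63.255) does not contain 126.78.27.85
Longest matching prefix is /20 -> next hop 36.64.160.128.

36.64.160.128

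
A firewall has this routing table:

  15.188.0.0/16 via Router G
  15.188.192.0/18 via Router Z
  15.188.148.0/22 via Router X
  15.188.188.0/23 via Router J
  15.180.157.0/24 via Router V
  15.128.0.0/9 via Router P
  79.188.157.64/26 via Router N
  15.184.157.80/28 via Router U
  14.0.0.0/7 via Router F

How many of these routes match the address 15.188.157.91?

Prefixes containing 15.188.157.91:
  14.0.0.0/7 (14.0.0.0 - 15.255.255.255)
  15.128.0.0/9 (15.128.0.0 - 15.255.255.255)
  15.188.0.0/16 (15.188.0.0 - 15.188.255.255)
Total matching entries: 3.

3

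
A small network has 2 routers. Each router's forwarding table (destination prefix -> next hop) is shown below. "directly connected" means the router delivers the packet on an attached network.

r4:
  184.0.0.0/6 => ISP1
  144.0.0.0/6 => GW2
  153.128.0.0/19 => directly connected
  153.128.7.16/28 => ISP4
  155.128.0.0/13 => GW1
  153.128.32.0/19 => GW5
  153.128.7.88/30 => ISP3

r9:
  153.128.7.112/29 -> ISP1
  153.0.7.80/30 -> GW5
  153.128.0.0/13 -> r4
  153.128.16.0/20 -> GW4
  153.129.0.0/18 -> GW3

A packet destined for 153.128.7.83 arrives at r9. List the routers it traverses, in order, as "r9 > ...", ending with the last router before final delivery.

r9 > r4

At r9: longest match for 153.128.7.83 is 153.128.0.0/13 -> r4
At r4: longest match for 153.128.7.83 is 153.128.0.0/19 -> directly connected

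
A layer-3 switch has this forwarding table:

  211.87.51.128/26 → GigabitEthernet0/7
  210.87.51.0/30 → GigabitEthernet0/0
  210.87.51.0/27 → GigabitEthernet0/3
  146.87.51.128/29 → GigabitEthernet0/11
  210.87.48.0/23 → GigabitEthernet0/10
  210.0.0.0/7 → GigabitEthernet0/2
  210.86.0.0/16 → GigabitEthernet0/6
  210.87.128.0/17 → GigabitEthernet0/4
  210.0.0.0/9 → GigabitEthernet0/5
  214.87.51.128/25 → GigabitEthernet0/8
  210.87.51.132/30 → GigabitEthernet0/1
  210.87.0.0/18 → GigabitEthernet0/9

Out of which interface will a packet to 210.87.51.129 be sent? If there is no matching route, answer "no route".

Routes whose prefix contains 210.87.51.129:
  210.0.0.0/7 (210.0.0.0 - 211.255.255.255) -> GigabitEthernet0/2
  210.0.0.0/9 (210.0.0.0 - 210.127.255.255) -> GigabitEthernet0/5
  210.87.0.0/18 (210.87.0.0 - 210.87.63.255) -> GigabitEthernet0/9
More-specific entries that do NOT match:
  210.87.51.0/30 (210.87.51.0 - 210.87.51.3) does not contain 210.87.51.129
  210.87.51.132/30 (210.87.51.132 - 210.87.51.135) does not contain 210.87.51.129
  146.87.51.128/29 (146.87.51.128 - 146.87.51.135) does not contain 210.87.51.129
  210.87.51.0/27 (210.87.51.0 - 210.87.51.31) does not contain 210.87.51.129
  211.87.51.128/26 (211.87.51.128 - 211.87.51.191) does not contain 210.87.51.129
  214.87.51.128/25 (214.87.51.128 - 214.87.51.255) does not contain 210.87.51.129
  210.87.48.0/23 (210.87.48.0 - 210.87.49.255) does not contain 210.87.51.129
Longest matching prefix is /18 -> interface GigabitEthernet0/9.

GigabitEthernet0/9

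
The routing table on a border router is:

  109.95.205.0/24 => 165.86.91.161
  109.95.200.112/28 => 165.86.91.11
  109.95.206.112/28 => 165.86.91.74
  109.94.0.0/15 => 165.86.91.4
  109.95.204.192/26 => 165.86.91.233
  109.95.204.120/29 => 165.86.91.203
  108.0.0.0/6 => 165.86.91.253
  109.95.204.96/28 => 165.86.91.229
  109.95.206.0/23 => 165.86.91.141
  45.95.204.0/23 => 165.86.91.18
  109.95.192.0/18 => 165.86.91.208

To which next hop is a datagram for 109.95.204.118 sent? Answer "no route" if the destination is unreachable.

Routes whose prefix contains 109.95.204.118:
  108.0.0.0/6 (108.0.0.0 - 111.255.255.255) -> 165.86.91.253
  109.94.0.0/15 (109.94.0.0 - 109.95.255.255) -> 165.86.91.4
  109.95.192.0/18 (109.95.192.0 - 109.95.255.255) -> 165.86.91.208
More-specific entries that do NOT match:
  109.95.204.120/29 (109.95.204.120 - 109.95.204.127) does not contain 109.95.204.118
  109.95.200.112/28 (109.95.200.112 - 109.95.200.127) does not contain 109.95.204.118
  109.95.206.112/28 (109.95.206.112 - 109.95.206.127) does not contain 109.95.204.118
  109.95.204.96/28 (109.95.204.96 - 109.95.204.111) does not contain 109.95.204.118
  109.95.204.192/26 (109.95.204.192 - 109.95.204.255) does not contain 109.95.204.118
  109.95.205.0/24 (109.95.205.0 - 109.95.205.255) does not contain 109.95.204.118
  109.95.206.0/23 (109.95.206.0 - 109.95.207.255) does not contain 109.95.204.118
  45.95.204.0/23 (45.95.204.0 - 45.95.205.255) does not contain 109.95.204.118
Longest matching prefix is /18 -> next hop 165.86.91.208.

165.86.91.208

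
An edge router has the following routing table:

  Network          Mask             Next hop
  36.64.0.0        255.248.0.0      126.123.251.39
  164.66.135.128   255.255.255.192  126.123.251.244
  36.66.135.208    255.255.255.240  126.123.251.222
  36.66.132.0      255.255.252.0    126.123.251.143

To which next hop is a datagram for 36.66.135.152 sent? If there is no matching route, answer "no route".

Routes whose prefix contains 36.66.135.152:
  36.64.0.0/13 (36.64.0.0 - 36.71.255.255) -> 126.123.251.39
  36.66.132.0/22 (36.66.132.0 - 36.66.135.255) -> 126.123.251.143
More-specific entries that do NOT match:
  36.66.135.208/28 (36.66.135.208 - 36.66.135.223) does not contain 36.66.135.152
  164.66.135.128/26 (164.66.135.128 - 164.66.135.191) does not contain 36.66.135.152
Longest matching prefix is /22 -> next hop 126.123.251.143.

126.123.251.143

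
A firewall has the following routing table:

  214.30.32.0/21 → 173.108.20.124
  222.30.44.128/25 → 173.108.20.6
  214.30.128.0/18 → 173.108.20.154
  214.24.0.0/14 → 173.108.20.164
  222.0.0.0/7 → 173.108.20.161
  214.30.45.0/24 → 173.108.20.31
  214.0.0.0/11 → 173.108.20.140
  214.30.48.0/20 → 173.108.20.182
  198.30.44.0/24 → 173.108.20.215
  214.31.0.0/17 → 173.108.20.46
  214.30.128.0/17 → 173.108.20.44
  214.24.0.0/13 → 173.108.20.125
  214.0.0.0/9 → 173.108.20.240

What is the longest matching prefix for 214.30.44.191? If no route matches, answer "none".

214.24.0.0/13

Entries matching 214.30.44.191:
  214.0.0.0/9 (214.0.0.0 - 214.127.255.255)
  214.0.0.0/11 (214.0.0.0 - 214.31.255.255)
  214.24.0.0/13 (214.24.0.0 - 214.31.255.255)
Most specific is 214.24.0.0/13.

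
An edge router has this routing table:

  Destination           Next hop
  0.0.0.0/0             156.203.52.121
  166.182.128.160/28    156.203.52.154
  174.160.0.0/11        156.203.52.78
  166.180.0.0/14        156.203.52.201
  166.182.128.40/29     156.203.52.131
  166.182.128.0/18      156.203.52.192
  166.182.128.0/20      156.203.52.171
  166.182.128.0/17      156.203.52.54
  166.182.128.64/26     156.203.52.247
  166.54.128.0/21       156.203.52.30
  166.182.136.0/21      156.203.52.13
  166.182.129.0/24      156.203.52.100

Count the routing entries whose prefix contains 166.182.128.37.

Prefixes containing 166.182.128.37:
  0.0.0.0/0 (default, matches everything)
  166.180.0.0/14 (166.180.0.0 - 166.183.255.255)
  166.182.128.0/17 (166.182.128.0 - 166.182.255.255)
  166.182.128.0/18 (166.182.128.0 - 166.182.191.255)
  166.182.128.0/20 (166.182.128.0 - 166.182.143.255)
Total matching entries: 5.

5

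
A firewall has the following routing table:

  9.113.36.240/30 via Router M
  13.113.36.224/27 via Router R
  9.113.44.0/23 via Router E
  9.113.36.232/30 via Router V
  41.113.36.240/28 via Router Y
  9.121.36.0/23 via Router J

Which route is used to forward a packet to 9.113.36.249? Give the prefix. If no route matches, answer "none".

9.113.36.249 is outside every listed prefix and there is no default route.

none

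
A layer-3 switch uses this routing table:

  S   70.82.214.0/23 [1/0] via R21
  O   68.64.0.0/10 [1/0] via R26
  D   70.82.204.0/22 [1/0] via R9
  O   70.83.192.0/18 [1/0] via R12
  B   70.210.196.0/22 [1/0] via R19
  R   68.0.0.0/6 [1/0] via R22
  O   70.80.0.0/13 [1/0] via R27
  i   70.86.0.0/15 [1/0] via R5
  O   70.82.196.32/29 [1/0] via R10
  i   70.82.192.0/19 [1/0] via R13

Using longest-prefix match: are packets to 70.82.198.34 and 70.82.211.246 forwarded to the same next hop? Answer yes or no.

yes

70.82.198.34: longest match 70.82.192.0/19 -> R13
70.82.211.246: longest match 70.82.192.0/19 -> R13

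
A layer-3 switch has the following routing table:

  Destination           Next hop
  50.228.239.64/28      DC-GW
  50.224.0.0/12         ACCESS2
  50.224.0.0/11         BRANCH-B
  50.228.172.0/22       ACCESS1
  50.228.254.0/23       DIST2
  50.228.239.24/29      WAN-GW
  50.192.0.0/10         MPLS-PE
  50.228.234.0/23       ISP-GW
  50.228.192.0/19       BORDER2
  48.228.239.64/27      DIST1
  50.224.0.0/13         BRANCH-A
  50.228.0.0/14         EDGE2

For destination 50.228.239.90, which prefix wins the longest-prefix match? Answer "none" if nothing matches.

Entries matching 50.228.239.90:
  50.192.0.0/10 (50.192.0.0 - 50.255.255.255)
  50.224.0.0/11 (50.224.0.0 - 50.255.255.255)
  50.224.0.0/12 (50.224.0.0 - 50.239.255.255)
  50.224.0.0/13 (50.224.0.0 - 50.231.255.255)
  50.228.0.0/14 (50.228.0.0 - 50.231.255.255)
Most specific is 50.228.0.0/14.

50.228.0.0/14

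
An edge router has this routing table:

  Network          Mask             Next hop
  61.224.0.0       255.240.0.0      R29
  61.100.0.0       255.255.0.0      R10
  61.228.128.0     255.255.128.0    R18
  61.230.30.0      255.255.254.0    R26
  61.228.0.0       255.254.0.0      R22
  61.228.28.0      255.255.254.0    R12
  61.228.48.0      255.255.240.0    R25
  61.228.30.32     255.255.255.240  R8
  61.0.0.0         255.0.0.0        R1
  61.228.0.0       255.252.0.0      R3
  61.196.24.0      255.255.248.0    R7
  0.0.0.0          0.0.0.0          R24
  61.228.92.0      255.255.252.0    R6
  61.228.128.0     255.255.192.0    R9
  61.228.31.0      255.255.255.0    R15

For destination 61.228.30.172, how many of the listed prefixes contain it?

5

Prefixes containing 61.228.30.172:
  0.0.0.0/0 (default, matches everything)
  61.0.0.0/8 (61.0.0.0 - 61.255.255.255)
  61.224.0.0/12 (61.224.0.0 - 61.239.255.255)
  61.228.0.0/14 (61.228.0.0 - 61.231.255.255)
  61.228.0.0/15 (61.228.0.0 - 61.229.255.255)
Total matching entries: 5.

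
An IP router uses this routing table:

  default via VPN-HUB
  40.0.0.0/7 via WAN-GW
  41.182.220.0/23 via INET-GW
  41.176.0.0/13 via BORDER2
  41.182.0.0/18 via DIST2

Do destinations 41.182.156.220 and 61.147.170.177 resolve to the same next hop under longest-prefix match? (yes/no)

41.182.156.220: longest match 41.176.0.0/13 -> BORDER2
61.147.170.177: longest match 0.0.0.0/0 -> VPN-HUB

no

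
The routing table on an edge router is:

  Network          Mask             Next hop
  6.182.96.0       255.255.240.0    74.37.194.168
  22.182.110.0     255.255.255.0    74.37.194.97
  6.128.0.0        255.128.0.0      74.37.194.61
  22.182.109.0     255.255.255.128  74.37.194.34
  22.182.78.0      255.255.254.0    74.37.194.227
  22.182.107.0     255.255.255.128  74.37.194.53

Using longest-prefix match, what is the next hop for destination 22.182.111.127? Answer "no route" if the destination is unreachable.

no route

No entry's prefix contains 22.182.111.127; there is no default route.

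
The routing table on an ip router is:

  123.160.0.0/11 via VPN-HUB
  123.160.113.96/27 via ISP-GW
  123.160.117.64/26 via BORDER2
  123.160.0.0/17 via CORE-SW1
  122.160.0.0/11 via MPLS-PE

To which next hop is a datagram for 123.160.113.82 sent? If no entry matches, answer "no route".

CORE-SW1

Routes whose prefix contains 123.160.113.82:
  123.160.0.0/11 (123.160.0.0 - 123.191.255.255) -> VPN-HUB
  123.160.0.0/17 (123.160.0.0 - 123.160.127.255) -> CORE-SW1
More-specific entries that do NOT match:
  123.160.113.96/27 (123.160.113.96 - 123.160.113.127) does not contain 123.160.113.82
  123.160.117.64/26 (123.160.117.64 - 123.160.117.127) does not contain 123.160.113.82
Longest matching prefix is /17 -> next hop CORE-SW1.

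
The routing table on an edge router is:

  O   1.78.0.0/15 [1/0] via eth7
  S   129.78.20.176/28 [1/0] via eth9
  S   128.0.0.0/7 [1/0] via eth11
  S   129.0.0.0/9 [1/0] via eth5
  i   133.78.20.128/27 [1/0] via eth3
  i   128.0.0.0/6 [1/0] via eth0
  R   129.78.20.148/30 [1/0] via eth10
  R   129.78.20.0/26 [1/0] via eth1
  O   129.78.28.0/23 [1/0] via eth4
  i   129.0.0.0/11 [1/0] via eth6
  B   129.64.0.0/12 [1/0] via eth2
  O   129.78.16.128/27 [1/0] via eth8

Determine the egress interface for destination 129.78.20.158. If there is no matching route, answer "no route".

eth2

Routes whose prefix contains 129.78.20.158:
  128.0.0.0/6 (128.0.0.0 - 131.255.255.255) -> eth0
  128.0.0.0/7 (128.0.0.0 - 129.255.255.255) -> eth11
  129.0.0.0/9 (129.0.0.0 - 129.127.255.255) -> eth5
  129.64.0.0/12 (129.64.0.0 - 129.79.255.255) -> eth2
More-specific entries that do NOT match:
  129.78.20.148/30 (129.78.20.148 - 129.78.20.151) does not contain 129.78.20.158
  129.78.20.176/28 (129.78.20.176 - 129.78.20.191) does not contain 129.78.20.158
  133.78.20.128/27 (133.78.20.128 - 133.78.20.159) does not contain 129.78.20.158
  129.78.16.128/27 (129.78.16.128 - 129.78.16.159) does not contain 129.78.20.158
  129.78.20.0/26 (129.78.20.0 - 129.78.20.63) does not contain 129.78.20.158
  129.78.28.0/23 (129.78.28.0 - 129.78.29.255) does not contain 129.78.20.158
  1.78.0.0/15 (1.78.0.0 - 1.79.255.255) does not contain 129.78.20.158
Longest matching prefix is /12 -> interface eth2.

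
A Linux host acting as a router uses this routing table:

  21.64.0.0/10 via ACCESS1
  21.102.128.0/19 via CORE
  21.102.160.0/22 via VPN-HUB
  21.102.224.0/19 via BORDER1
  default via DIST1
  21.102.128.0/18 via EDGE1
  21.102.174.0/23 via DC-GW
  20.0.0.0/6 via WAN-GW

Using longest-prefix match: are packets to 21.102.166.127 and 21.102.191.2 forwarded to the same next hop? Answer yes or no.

21.102.166.127: longest match 21.102.128.0/18 -> EDGE1
21.102.191.2: longest match 21.102.128.0/18 -> EDGE1

yes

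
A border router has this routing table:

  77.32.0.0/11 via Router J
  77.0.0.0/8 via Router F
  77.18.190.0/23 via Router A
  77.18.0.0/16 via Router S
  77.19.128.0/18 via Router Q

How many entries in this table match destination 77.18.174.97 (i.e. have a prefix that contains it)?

Prefixes containing 77.18.174.97:
  77.0.0.0/8 (77.0.0.0 - 77.255.255.255)
  77.18.0.0/16 (77.18.0.0 - 77.18.255.255)
Total matching entries: 2.

2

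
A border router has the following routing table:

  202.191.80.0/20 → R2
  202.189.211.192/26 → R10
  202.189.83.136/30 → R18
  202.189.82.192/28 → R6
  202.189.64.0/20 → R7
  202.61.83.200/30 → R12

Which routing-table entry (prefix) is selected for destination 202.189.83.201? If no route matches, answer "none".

none

202.189.83.201 is outside every listed prefix and there is no default route.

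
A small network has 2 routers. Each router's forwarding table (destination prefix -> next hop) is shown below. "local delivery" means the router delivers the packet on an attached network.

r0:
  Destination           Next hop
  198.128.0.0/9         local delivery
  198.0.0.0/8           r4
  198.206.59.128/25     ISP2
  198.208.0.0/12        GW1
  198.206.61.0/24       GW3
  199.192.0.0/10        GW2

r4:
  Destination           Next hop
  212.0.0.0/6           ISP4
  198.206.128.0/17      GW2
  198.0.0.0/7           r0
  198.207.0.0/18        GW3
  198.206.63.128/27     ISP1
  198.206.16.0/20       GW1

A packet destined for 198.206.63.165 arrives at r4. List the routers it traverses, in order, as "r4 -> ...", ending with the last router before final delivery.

r4 -> r0

At r4: longest match for 198.206.63.165 is 198.0.0.0/7 -> r0
At r0: longest match for 198.206.63.165 is 198.128.0.0/9 -> local delivery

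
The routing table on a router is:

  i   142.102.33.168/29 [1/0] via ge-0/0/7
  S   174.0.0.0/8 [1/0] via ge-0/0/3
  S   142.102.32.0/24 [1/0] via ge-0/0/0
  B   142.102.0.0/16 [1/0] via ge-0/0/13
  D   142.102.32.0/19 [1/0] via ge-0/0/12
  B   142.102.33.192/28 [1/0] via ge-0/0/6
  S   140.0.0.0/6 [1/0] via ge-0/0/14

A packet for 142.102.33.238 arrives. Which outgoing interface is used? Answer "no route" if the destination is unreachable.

Routes whose prefix contains 142.102.33.238:
  140.0.0.0/6 (140.0.0.0 - 143.255.255.255) -> ge-0/0/14
  142.102.0.0/16 (142.102.0.0 - 142.102.255.255) -> ge-0/0/13
  142.102.32.0/19 (142.102.32.0 - 142.102.63.255) -> ge-0/0/12
More-specific entries that do NOT match:
  142.102.33.168/29 (142.102.33.168 - 142.102.33.175) does not contain 142.102.33.238
  142.102.33.192/28 (142.102.33.192 - 142.102.33.207) does not contain 142.102.33.238
  142.102.32.0/24 (142.102.32.0 - 142.102.32.255) does not contain 142.102.33.238
Longest matching prefix is /19 -> interface ge-0/0/12.

ge-0/0/12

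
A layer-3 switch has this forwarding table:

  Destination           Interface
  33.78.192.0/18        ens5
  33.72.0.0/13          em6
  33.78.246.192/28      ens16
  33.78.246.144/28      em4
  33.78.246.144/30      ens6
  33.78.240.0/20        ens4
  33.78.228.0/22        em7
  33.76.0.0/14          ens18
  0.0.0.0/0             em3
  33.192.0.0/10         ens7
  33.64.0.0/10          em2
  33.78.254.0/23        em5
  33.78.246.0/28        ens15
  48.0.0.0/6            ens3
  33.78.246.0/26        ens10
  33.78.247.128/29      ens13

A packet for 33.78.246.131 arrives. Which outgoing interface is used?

Routes whose prefix contains 33.78.246.131:
  0.0.0.0/0 (default, matches everything) -> em3
  33.64.0.0/10 (33.64.0.0 - 33.127.255.255) -> em2
  33.72.0.0/13 (33.72.0.0 - 33.79.255.255) -> em6
  33.76.0.0/14 (33.76.0.0 - 33.79.255.255) -> ens18
  33.78.192.0/18 (33.78.192.0 - 33.78.255.255) -> ens5
  33.78.240.0/20 (33.78.240.0 - 33.78.255.255) -> ens4
More-specific entries that do NOT match:
  33.78.246.144/30 (33.78.246.144 - 33.78.246.147) does not contain 33.78.246.131
  33.78.247.128/29 (33.78.247.128 - 33.78.247.135) does not contain 33.78.246.131
  33.78.246.192/28 (33.78.246.192 - 33.78.246.207) does not contain 33.78.246.131
  33.78.246.144/28 (33.78.246.144 - 33.78.246.159) does not contain 33.78.246.131
  33.78.246.0/28 (33.78.246.0 - 33.78.246.15) does not contain 33.78.246.131
  33.78.246.0/26 (33.78.246.0 - 33.78.246.63) does not contain 33.78.246.131
  33.78.254.0/23 (33.78.254.0 - 33.78.255.255) does not contain 33.78.246.131
  33.78.228.0/22 (33.78.228.0 - 33.78.231.255) does not contain 33.78.246.131
Longest matching prefix is /20 -> interface ens4.

ens4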